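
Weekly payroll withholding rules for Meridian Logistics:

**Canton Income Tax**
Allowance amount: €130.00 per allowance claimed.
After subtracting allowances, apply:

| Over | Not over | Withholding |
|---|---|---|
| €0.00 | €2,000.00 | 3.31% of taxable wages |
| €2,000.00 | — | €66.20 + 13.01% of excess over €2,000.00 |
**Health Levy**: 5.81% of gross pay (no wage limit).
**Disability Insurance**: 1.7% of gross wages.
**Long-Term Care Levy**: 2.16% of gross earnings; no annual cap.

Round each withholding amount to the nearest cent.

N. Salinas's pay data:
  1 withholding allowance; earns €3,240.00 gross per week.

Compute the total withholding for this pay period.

€523.91

Canton Income Tax: taxable = €3,240.00 − 1×€130.00 = €3,110.00
  €66.20 + 13.01% × (€3,110.00 − €2,000.00) = €66.20 + 13.01% × €1,110.00 = €210.61
Health Levy: 5.81% × €3,240.00 = €188.24
Disability Insurance: 1.7% × €3,240.00 = €55.08
Long-Term Care Levy: 2.16% × €3,240.00 = €69.98
Total: €210.61 + €188.24 + €55.08 + €69.98 = €523.91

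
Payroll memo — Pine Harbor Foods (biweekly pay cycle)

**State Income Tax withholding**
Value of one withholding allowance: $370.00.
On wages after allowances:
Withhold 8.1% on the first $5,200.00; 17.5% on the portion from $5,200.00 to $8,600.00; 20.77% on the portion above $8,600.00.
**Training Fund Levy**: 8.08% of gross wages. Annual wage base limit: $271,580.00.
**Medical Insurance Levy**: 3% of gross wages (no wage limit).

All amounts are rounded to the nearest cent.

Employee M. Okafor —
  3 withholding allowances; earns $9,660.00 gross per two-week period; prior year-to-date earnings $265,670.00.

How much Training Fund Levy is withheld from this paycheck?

$477.53

Training Fund Levy: cap $271,580.00 − YTD $265,670.00 = $5,910.00 subject; 8.08% × $5,910.00 = $477.53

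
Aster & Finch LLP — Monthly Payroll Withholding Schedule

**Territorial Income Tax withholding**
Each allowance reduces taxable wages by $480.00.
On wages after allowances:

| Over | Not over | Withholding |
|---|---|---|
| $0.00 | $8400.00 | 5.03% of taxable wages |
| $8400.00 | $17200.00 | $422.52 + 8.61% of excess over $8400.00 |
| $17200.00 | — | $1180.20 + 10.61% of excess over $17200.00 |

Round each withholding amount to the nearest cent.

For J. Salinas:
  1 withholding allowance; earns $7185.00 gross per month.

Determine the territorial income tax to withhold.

$337.26

Territorial Income Tax: taxable = $7185.00 − 1×$480.00 = $6705.00
  5.03% × $6705.00 = $337.26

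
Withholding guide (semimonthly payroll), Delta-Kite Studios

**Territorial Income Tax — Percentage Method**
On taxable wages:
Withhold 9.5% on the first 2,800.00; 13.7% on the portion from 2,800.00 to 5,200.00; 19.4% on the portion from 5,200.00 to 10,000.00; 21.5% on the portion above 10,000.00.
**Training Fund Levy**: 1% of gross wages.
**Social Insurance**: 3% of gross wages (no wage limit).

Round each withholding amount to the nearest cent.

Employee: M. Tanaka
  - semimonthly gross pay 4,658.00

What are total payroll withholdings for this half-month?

706.87

Territorial Income Tax: taxable = 4,658.00
  266.00 + 13.7% × (4,658.00 − 2,800.00) = 266.00 + 13.7% × 1,858.00 = 520.55
Training Fund Levy: 1% × 4,658.00 = 46.58
Social Insurance: 3% × 4,658.00 = 139.74
Total: 520.55 + 46.58 + 139.74 = 706.87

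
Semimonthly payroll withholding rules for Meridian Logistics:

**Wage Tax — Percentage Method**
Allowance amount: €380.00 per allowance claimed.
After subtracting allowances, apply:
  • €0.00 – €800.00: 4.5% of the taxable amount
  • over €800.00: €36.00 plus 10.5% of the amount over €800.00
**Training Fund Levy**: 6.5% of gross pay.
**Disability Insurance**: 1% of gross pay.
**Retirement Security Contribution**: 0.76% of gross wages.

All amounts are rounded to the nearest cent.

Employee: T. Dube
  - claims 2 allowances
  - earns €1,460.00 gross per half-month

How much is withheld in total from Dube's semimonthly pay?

€152.10

Wage Tax: taxable = €1,460.00 − 2×€380.00 = €700.00
  4.5% × €700.00 = €31.50
Training Fund Levy: 6.5% × €1,460.00 = €94.90
Disability Insurance: 1% × €1,460.00 = €14.60
Retirement Security Contribution: 0.76% × €1,460.00 = €11.10
Total: €31.50 + €94.90 + €14.60 + €11.10 = €152.10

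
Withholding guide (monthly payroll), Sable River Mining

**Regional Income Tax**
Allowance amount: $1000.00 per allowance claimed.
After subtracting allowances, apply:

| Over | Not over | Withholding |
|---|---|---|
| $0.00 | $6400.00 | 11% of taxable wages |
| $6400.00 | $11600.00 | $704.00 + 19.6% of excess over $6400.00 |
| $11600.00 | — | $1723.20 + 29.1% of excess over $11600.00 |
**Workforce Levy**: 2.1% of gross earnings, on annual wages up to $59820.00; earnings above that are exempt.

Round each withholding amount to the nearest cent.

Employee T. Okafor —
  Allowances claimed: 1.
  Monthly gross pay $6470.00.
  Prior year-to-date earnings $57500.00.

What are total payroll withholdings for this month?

Regional Income Tax: taxable = $6470.00 − 1×$1000.00 = $5470.00
  11% × $5470.00 = $601.70
Workforce Levy: cap $59820.00 − YTD $57500.00 = $2320.00 subject; 2.1% × $2320.00 = $48.72
Total: $601.70 + $48.72 = $650.42

$650.42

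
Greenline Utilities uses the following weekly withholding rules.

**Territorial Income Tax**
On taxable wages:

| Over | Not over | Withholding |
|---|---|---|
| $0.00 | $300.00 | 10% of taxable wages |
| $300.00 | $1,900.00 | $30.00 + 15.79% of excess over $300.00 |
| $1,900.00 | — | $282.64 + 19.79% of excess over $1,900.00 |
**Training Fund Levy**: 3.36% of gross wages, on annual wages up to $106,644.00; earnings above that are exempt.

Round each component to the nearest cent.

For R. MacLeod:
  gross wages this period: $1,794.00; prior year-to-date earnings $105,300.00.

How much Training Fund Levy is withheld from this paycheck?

$45.16

Training Fund Levy: cap $106,644.00 − YTD $105,300.00 = $1,344.00 subject; 3.36% × $1,344.00 = $45.16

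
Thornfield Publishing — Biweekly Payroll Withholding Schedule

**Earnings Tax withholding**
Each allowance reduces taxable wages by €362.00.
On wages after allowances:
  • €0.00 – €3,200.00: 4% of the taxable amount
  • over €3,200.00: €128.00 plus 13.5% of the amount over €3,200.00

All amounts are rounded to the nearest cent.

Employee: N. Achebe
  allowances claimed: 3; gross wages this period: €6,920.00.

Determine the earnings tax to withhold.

Earnings Tax: taxable = €6,920.00 − 3×€362.00 = €5,834.00
  €128.00 + 13.5% × (€5,834.00 − €3,200.00) = €128.00 + 13.5% × €2,634.00 = €483.59

€483.59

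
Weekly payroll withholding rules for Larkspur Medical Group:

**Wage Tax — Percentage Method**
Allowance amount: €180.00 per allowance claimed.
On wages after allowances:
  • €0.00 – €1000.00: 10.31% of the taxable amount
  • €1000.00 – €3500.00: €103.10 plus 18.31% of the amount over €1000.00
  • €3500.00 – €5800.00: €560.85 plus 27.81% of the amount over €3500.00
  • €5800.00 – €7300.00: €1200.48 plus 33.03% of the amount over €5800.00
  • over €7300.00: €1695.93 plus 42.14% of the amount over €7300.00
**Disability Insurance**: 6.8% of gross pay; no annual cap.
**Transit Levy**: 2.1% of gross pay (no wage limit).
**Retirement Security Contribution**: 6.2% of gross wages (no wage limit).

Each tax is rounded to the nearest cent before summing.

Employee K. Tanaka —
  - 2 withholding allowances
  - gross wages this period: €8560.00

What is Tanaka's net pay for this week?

Wage Tax: taxable = €8560.00 − 2×€180.00 = €8200.00
  €1695.93 + 42.14% × (€8200.00 − €7300.00) = €1695.93 + 42.14% × €900.00 = €2075.19
Disability Insurance: 6.8% × €8560.00 = €582.08
Transit Levy: 2.1% × €8560.00 = €179.76
Retirement Security Contribution: 6.2% × €8560.00 = €530.72
Total withheld: €2075.19 + €582.08 + €179.76 + €530.72 = €3367.75
Net pay: €8560.00 − €3367.75 = €5192.25

€5192.25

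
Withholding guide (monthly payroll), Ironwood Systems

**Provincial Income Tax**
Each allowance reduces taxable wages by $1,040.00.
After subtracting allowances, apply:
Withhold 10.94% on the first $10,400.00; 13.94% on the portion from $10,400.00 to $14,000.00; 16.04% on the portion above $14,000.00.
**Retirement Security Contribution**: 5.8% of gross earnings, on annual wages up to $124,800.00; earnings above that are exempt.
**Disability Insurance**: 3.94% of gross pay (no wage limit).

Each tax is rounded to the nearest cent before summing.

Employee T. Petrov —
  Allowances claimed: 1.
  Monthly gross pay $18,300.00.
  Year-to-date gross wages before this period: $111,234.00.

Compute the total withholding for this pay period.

Provincial Income Tax: taxable = $18,300.00 − 1×$1,040.00 = $17,260.00
  $1,639.60 + 16.04% × ($17,260.00 − $14,000.00) = $1,639.60 + 16.04% × $3,260.00 = $2,162.50
Retirement Security Contribution: cap $124,800.00 − YTD $111,234.00 = $13,566.00 subject; 5.8% × $13,566.00 = $786.83
Disability Insurance: 3.94% × $18,300.00 = $721.02
Total: $2,162.50 + $786.83 + $721.02 = $3,670.35

$3,670.35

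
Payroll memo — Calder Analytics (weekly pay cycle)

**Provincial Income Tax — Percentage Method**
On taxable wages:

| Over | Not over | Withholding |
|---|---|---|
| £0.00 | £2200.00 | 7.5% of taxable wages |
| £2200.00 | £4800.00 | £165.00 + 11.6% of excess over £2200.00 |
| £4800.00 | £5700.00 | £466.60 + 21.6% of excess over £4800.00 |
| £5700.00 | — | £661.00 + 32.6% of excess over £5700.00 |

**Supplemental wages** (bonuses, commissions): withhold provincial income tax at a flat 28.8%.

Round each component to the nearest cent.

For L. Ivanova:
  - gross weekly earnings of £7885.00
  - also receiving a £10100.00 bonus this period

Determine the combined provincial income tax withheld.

£4282.11

Provincial Income Tax: taxable = £7885.00
  £661.00 + 32.6% × (£7885.00 − £5700.00) = £661.00 + 32.6% × £2185.00 = £1373.31
Supplemental (28.8% flat on bonus): 28.8% × £10100.00 = £2908.80
Total provincial income tax: £1373.31 + £2908.80 = £4282.11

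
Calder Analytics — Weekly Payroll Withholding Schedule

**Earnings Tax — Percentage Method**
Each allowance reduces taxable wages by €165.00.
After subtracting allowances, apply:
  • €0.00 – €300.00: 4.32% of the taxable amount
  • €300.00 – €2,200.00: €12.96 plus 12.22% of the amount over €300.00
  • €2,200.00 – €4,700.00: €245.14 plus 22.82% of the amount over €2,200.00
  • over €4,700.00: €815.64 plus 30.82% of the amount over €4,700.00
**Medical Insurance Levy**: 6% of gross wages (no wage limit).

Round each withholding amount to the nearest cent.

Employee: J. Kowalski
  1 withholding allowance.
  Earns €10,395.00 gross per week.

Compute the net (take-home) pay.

€7,251.31

Earnings Tax: taxable = €10,395.00 − 1×€165.00 = €10,230.00
  €815.64 + 30.82% × (€10,230.00 − €4,700.00) = €815.64 + 30.82% × €5,530.00 = €2,519.99
Medical Insurance Levy: 6% × €10,395.00 = €623.70
Total withheld: €2,519.99 + €623.70 = €3,143.69
Net pay: €10,395.00 − €3,143.69 = €7,251.31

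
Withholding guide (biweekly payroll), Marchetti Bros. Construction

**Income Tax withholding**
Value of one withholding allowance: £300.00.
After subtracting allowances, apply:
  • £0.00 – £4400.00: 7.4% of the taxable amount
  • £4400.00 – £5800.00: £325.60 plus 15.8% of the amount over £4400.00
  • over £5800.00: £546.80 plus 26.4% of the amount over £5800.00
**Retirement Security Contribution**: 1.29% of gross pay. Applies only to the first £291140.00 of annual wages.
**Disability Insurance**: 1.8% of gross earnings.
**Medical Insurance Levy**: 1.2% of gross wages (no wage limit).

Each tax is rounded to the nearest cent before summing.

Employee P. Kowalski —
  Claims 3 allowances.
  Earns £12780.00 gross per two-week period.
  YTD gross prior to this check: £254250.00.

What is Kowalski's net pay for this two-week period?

Income Tax: taxable = £12780.00 − 3×£300.00 = £11880.00
  £546.80 + 26.4% × (£11880.00 − £5800.00) = £546.80 + 26.4% × £6080.00 = £2151.92
Retirement Security Contribution: 1.29% × £12780.00 = £164.86
Disability Insurance: 1.8% × £12780.00 = £230.04
Medical Insurance Levy: 1.2% × £12780.00 = £153.36
Total withheld: £2151.92 + £164.86 + £230.04 + £153.36 = £2700.18
Net pay: £12780.00 − £2700.18 = £10079.82

£10079.82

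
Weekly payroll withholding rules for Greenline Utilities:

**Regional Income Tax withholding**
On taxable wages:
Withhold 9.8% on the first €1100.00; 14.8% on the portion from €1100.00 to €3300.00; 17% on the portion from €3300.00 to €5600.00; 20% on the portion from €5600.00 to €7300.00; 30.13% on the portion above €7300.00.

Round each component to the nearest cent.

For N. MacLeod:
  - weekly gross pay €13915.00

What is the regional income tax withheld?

€3157.50

Regional Income Tax: taxable = €13915.00
  €1164.40 + 30.13% × (€13915.00 − €7300.00) = €1164.40 + 30.13% × €6615.00 = €3157.50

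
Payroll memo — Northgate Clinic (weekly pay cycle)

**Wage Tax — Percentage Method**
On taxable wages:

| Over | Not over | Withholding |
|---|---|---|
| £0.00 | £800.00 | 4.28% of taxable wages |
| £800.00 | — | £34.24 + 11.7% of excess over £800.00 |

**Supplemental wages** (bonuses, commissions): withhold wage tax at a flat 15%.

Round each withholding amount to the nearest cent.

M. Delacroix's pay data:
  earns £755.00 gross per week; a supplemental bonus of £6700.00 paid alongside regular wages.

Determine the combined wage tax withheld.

Wage Tax: taxable = £755.00
  4.28% × £755.00 = £32.31
Supplemental (15% flat on bonus): 15% × £6700.00 = £1005.00
Total wage tax: £32.31 + £1005.00 = £1037.31

£1037.31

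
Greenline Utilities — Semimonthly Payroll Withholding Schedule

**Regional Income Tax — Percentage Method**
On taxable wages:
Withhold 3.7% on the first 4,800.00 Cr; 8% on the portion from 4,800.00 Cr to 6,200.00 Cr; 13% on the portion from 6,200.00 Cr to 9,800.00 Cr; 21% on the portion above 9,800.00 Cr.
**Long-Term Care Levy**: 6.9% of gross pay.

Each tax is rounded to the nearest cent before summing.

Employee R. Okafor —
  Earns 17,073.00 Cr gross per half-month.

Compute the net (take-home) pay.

13,610.03 Cr

Regional Income Tax: taxable = 17,073.00 Cr
  757.60 Cr + 21% × (17,073.00 Cr − 9,800.00 Cr) = 757.60 Cr + 21% × 7,273.00 Cr = 2,284.93 Cr
Long-Term Care Levy: 6.9% × 17,073.00 Cr = 1,178.04 Cr
Total withheld: 2,284.93 Cr + 1,178.04 Cr = 3,462.97 Cr
Net pay: 17,073.00 Cr − 3,462.97 Cr = 13,610.03 Cr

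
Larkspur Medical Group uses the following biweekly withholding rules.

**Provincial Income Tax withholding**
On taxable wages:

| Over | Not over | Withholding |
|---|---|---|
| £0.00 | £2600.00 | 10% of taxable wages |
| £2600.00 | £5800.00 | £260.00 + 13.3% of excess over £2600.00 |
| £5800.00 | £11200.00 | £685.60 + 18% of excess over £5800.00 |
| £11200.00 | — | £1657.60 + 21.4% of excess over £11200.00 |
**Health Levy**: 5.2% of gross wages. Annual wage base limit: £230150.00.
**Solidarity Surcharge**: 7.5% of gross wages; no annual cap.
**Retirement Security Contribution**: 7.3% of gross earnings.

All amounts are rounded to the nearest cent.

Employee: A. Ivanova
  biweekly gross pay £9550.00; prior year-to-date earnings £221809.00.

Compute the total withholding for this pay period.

£3207.73

Provincial Income Tax: taxable = £9550.00
  £685.60 + 18% × (£9550.00 − £5800.00) = £685.60 + 18% × £3750.00 = £1360.60
Health Levy: cap £230150.00 − YTD £221809.00 = £8341.00 subject; 5.2% × £8341.00 = £433.73
Solidarity Surcharge: 7.5% × £9550.00 = £716.25
Retirement Security Contribution: 7.3% × £9550.00 = £697.15
Total: £1360.60 + £433.73 + £716.25 + £697.15 = £3207.73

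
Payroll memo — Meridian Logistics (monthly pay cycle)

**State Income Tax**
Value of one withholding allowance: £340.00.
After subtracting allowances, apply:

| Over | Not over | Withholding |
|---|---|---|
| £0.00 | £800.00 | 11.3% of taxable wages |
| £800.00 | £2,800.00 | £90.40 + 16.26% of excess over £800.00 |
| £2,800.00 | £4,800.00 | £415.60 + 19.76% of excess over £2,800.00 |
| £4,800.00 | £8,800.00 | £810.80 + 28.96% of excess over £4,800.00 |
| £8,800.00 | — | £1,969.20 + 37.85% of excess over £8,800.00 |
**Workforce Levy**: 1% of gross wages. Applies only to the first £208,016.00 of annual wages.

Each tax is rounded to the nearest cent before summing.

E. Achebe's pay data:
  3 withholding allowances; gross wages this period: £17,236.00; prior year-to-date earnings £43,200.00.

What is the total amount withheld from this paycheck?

£4,948.52

State Income Tax: taxable = £17,236.00 − 3×£340.00 = £16,216.00
  £1,969.20 + 37.85% × (£16,216.00 − £8,800.00) = £1,969.20 + 37.85% × £7,416.00 = £4,776.16
Workforce Levy: 1% × £17,236.00 = £172.36
Total: £4,776.16 + £172.36 = £4,948.52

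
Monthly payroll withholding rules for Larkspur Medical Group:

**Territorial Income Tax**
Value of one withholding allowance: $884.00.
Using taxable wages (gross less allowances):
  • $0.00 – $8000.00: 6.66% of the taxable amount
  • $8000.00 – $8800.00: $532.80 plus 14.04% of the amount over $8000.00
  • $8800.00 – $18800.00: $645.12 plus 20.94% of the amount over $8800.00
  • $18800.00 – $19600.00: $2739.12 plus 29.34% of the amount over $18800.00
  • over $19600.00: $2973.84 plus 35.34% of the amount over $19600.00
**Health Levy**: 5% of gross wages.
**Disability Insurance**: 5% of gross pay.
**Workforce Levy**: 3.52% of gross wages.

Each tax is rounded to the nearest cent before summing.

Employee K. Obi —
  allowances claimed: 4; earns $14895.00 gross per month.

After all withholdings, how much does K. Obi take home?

Territorial Income Tax: taxable = $14895.00 − 4×$884.00 = $11359.00
  $645.12 + 20.94% × ($11359.00 − $8800.00) = $645.12 + 20.94% × $2559.00 = $1180.97
Health Levy: 5% × $14895.00 = $744.75
Disability Insurance: 5% × $14895.00 = $744.75
Workforce Levy: 3.52% × $14895.00 = $524.30
Total withheld: $1180.97 + $744.75 + $744.75 + $524.30 = $3194.77
Net pay: $14895.00 − $3194.77 = $11700.23

$11700.23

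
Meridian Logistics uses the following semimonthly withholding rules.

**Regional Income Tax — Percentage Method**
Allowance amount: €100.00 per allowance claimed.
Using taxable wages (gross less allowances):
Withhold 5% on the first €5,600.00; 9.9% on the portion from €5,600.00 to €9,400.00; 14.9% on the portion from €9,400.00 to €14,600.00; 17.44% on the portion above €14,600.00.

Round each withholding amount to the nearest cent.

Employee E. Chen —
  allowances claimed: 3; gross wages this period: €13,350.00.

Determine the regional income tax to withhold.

€1,200.05

Regional Income Tax: taxable = €13,350.00 − 3×€100.00 = €13,050.00
  €656.20 + 14.9% × (€13,050.00 − €9,400.00) = €656.20 + 14.9% × €3,650.00 = €1,200.05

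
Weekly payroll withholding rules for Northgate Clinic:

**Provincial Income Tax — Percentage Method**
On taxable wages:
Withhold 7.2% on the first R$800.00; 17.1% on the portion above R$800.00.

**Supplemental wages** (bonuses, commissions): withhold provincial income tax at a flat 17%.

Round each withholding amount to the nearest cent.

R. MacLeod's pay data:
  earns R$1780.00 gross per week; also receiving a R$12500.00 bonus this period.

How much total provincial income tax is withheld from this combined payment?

Provincial Income Tax: taxable = R$1780.00
  R$57.60 + 17.1% × (R$1780.00 − R$800.00) = R$57.60 + 17.1% × R$980.00 = R$225.18
Supplemental (17% flat on bonus): 17% × R$12500.00 = R$2125.00
Total provincial income tax: R$225.18 + R$2125.00 = R$2350.18

R$2350.18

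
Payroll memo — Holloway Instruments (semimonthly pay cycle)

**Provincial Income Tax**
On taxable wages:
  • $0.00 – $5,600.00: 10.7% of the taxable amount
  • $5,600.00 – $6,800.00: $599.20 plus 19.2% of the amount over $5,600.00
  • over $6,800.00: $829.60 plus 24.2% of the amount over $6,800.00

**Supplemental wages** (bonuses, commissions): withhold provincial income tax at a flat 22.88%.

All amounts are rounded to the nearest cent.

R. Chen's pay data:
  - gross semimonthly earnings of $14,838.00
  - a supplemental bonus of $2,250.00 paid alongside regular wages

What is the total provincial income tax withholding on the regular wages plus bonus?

Provincial Income Tax: taxable = $14,838.00
  $829.60 + 24.2% × ($14,838.00 − $6,800.00) = $829.60 + 24.2% × $8,038.00 = $2,774.80
Supplemental (22.88% flat on bonus): 22.88% × $2,250.00 = $514.80
Total provincial income tax: $2,774.80 + $514.80 = $3,289.60

$3,289.60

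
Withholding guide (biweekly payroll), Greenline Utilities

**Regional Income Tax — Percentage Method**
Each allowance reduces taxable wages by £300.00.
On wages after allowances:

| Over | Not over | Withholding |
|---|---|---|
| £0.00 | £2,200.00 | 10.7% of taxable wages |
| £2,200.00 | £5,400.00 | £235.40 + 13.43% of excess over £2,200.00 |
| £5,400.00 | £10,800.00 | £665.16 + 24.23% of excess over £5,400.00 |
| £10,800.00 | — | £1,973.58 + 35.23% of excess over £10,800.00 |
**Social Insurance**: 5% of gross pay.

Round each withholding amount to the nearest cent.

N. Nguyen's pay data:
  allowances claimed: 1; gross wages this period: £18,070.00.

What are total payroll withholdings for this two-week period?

Regional Income Tax: taxable = £18,070.00 − 1×£300.00 = £17,770.00
  £1,973.58 + 35.23% × (£17,770.00 − £10,800.00) = £1,973.58 + 35.23% × £6,970.00 = £4,429.11
Social Insurance: 5% × £18,070.00 = £903.50
Total: £4,429.11 + £903.50 = £5,332.61

£5,332.61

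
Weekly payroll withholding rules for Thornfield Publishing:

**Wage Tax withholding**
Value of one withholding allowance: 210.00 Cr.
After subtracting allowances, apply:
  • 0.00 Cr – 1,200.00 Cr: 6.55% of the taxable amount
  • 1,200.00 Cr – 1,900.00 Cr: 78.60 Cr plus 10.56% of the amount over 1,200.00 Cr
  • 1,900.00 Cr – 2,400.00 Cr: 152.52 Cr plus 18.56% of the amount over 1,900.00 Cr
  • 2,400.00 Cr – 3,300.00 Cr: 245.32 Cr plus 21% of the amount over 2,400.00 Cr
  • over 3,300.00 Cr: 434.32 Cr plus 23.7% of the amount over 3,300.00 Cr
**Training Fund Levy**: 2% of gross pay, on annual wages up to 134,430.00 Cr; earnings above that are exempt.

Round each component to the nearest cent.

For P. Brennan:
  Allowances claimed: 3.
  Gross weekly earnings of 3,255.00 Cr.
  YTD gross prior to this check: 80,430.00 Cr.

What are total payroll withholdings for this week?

Wage Tax: taxable = 3,255.00 Cr − 3×210.00 Cr = 2,625.00 Cr
  245.32 Cr + 21% × (2,625.00 Cr − 2,400.00 Cr) = 245.32 Cr + 21% × 225.00 Cr = 292.57 Cr
Training Fund Levy: 2% × 3,255.00 Cr = 65.10 Cr
Total: 292.57 Cr + 65.10 Cr = 357.67 Cr

357.67 Cr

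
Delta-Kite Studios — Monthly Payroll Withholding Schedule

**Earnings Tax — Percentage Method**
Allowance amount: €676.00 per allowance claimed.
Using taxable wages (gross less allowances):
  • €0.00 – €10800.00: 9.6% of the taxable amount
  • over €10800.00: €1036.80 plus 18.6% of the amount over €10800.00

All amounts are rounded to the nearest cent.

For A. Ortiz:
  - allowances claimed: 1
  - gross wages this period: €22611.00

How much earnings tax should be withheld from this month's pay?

Earnings Tax: taxable = €22611.00 − 1×€676.00 = €21935.00
  €1036.80 + 18.6% × (€21935.00 − €10800.00) = €1036.80 + 18.6% × €11135.00 = €3107.91

€3107.91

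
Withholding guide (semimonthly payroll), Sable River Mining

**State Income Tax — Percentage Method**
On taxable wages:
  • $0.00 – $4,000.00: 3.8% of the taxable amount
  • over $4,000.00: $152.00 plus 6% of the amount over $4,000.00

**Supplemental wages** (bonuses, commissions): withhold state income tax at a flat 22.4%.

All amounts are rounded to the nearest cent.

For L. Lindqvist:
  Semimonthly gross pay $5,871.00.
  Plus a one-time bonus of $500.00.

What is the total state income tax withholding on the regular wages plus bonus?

$376.26

State Income Tax: taxable = $5,871.00
  $152.00 + 6% × ($5,871.00 − $4,000.00) = $152.00 + 6% × $1,871.00 = $264.26
Supplemental (22.4% flat on bonus): 22.4% × $500.00 = $112.00
Total state income tax: $264.26 + $112.00 = $376.26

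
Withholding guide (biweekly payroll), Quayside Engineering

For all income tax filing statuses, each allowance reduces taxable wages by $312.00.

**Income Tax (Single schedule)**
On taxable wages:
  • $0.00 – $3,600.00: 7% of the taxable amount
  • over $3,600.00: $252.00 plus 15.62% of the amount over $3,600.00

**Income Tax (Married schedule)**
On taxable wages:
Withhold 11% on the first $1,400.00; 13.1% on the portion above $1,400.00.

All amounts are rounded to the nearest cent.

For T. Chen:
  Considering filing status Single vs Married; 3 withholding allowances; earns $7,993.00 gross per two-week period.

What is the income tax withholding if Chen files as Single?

$791.98

Income Tax (Single): taxable = $7,993.00 − 3×$312.00 = $7,057.00
  $252.00 + 15.62% × ($7,057.00 − $3,600.00) = $252.00 + 15.62% × $3,457.00 = $791.98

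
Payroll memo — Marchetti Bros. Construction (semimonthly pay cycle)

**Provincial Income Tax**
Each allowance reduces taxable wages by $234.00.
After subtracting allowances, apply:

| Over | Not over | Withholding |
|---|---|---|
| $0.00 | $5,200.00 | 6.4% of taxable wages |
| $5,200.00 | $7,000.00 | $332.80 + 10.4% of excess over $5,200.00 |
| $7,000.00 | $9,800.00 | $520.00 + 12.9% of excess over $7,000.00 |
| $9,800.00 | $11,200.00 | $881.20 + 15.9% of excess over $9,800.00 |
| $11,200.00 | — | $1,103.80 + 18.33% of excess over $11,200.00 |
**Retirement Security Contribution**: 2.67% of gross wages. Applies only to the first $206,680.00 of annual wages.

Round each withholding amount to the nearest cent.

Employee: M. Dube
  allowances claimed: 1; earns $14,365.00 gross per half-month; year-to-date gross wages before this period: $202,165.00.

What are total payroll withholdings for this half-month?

$1,761.60

Provincial Income Tax: taxable = $14,365.00 − 1×$234.00 = $14,131.00
  $1,103.80 + 18.33% × ($14,131.00 − $11,200.00) = $1,103.80 + 18.33% × $2,931.00 = $1,641.05
Retirement Security Contribution: cap $206,680.00 − YTD $202,165.00 = $4,515.00 subject; 2.67% × $4,515.00 = $120.55
Total: $1,641.05 + $120.55 = $1,761.60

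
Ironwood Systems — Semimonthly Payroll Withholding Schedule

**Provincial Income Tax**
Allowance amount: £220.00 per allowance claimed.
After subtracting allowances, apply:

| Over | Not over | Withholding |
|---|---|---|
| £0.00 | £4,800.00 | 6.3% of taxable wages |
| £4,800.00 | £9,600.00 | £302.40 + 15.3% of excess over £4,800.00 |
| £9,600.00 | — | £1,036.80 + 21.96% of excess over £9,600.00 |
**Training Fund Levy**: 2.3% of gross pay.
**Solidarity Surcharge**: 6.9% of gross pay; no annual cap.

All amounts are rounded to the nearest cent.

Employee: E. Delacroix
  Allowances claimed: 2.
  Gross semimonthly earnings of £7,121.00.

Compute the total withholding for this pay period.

£1,245.32

Provincial Income Tax: taxable = £7,121.00 − 2×£220.00 = £6,681.00
  £302.40 + 15.3% × (£6,681.00 − £4,800.00) = £302.40 + 15.3% × £1,881.00 = £590.19
Training Fund Levy: 2.3% × £7,121.00 = £163.78
Solidarity Surcharge: 6.9% × £7,121.00 = £491.35
Total: £590.19 + £163.78 + £491.35 = £1,245.32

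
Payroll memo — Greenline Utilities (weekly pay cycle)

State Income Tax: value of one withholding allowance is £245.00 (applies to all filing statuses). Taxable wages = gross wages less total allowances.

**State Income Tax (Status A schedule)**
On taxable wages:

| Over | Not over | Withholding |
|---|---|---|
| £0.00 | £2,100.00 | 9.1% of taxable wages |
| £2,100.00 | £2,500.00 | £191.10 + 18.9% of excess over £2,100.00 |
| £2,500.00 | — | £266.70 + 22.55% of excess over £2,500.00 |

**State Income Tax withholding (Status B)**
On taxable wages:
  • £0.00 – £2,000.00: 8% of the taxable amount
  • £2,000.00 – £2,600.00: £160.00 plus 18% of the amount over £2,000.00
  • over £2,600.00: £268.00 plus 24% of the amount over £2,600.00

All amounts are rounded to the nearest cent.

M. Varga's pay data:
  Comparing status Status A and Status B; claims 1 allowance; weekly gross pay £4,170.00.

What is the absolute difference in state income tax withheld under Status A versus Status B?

£2.04

State Income Tax (Status A): taxable = £4,170.00 − 1×£245.00 = £3,925.00
  £266.70 + 22.55% × (£3,925.00 − £2,500.00) = £266.70 + 22.55% × £1,425.00 = £588.04
State Income Tax (Status B): taxable = £4,170.00 − 1×£245.00 = £3,925.00
  £268.00 + 24% × (£3,925.00 − £2,600.00) = £268.00 + 24% × £1,325.00 = £586.00
Difference: |£588.04 − £586.00| = £2.04 (higher under Status A)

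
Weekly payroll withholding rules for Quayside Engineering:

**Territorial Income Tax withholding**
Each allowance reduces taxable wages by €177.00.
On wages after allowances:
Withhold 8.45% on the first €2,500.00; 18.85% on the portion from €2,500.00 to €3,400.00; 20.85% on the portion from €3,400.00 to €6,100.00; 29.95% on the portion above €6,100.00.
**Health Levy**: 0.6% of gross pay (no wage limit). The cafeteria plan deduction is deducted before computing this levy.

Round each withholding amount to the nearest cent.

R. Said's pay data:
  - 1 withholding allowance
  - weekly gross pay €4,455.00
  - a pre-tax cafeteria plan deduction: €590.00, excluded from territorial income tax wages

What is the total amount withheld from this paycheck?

Territorial Income Tax: taxable = €4,455.00 − €590.00 − 1×€177.00 = €3,688.00
  €380.90 + 20.85% × (€3,688.00 − €3,400.00) = €380.90 + 20.85% × €288.00 = €440.95
Health Levy: 0.6% × €3,865.00 = €23.19
Total: €440.95 + €23.19 = €464.14

€464.14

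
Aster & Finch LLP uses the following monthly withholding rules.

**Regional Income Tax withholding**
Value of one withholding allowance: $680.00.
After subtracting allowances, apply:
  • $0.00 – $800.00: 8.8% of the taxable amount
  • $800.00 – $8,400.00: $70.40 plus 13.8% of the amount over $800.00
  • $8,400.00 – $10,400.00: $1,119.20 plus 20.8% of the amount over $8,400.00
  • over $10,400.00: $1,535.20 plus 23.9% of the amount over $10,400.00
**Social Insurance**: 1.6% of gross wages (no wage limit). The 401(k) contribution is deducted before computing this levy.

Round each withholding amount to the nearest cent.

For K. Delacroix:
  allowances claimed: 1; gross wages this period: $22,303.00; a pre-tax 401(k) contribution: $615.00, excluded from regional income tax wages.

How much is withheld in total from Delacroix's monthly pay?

$4,417.52

Regional Income Tax: taxable = $22,303.00 − $615.00 − 1×$680.00 = $21,008.00
  $1,535.20 + 23.9% × ($21,008.00 − $10,400.00) = $1,535.20 + 23.9% × $10,608.00 = $4,070.51
Social Insurance: 1.6% × $21,688.00 = $347.01
Total: $4,070.51 + $347.01 = $4,417.52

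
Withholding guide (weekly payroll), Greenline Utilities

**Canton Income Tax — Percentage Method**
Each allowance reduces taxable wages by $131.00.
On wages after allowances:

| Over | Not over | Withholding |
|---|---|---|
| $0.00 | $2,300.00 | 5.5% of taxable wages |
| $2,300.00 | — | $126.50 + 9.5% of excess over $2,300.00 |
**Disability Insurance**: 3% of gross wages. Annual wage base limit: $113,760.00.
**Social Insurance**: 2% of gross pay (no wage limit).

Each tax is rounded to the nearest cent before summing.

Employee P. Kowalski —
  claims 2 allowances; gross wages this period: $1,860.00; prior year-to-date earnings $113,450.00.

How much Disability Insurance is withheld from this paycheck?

Disability Insurance: cap $113,760.00 − YTD $113,450.00 = $310.00 subject; 3% × $310.00 = $9.30

$9.30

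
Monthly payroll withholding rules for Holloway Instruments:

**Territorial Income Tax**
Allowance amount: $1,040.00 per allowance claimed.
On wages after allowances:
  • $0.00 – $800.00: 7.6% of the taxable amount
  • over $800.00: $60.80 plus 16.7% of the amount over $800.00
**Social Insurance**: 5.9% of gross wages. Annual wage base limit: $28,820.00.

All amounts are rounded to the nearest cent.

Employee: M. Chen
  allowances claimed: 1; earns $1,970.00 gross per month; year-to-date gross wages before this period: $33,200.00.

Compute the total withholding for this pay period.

$82.51

Territorial Income Tax: taxable = $1,970.00 − 1×$1,040.00 = $930.00
  $60.80 + 16.7% × ($930.00 − $800.00) = $60.80 + 16.7% × $130.00 = $82.51
Social Insurance: YTD $33,200.00 ≥ cap $28,820.00 → $0.00
Total: $82.51 + $0.00 = $82.51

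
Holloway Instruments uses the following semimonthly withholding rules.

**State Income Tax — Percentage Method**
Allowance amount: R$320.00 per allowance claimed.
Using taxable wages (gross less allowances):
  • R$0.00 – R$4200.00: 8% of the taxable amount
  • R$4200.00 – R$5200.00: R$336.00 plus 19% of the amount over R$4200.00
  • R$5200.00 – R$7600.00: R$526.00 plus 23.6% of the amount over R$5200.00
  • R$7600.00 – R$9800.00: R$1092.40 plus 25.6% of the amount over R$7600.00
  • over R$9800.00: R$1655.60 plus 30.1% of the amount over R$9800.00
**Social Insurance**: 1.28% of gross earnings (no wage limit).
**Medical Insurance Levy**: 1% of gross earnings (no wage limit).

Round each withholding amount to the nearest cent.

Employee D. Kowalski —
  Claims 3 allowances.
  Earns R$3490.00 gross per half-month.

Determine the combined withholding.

State Income Tax: taxable = R$3490.00 − 3×R$320.00 = R$2530.00
  8% × R$2530.00 = R$202.40
Social Insurance: 1.28% × R$3490.00 = R$44.67
Medical Insurance Levy: 1% × R$3490.00 = R$34.90
Total: R$202.40 + R$44.67 + R$34.90 = R$281.97

R$281.97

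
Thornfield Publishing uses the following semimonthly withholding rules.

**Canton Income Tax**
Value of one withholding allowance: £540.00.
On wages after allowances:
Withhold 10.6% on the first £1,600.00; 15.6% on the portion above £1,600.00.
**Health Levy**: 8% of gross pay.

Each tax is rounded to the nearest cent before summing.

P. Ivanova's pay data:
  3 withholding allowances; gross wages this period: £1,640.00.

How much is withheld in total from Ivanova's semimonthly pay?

Canton Income Tax: taxable = £1,640.00 − 3×£540.00 = £20.00
  10.6% × £20.00 = £2.12
Health Levy: 8% × £1,640.00 = £131.20
Total: £2.12 + £131.20 = £133.32

£133.32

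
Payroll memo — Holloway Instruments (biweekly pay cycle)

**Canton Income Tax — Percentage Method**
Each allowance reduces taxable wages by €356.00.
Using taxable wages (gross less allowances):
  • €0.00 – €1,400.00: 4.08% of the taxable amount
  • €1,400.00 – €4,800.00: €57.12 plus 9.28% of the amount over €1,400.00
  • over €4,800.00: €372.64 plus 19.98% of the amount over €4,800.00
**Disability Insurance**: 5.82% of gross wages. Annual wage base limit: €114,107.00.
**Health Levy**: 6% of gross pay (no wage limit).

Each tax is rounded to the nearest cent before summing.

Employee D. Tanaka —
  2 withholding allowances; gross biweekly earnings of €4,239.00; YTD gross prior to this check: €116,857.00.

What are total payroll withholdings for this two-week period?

Canton Income Tax: taxable = €4,239.00 − 2×€356.00 = €3,527.00
  €57.12 + 9.28% × (€3,527.00 − €1,400.00) = €57.12 + 9.28% × €2,127.00 = €254.51
Disability Insurance: YTD €116,857.00 ≥ cap €114,107.00 → €0.00
Health Levy: 6% × €4,239.00 = €254.34
Total: €254.51 + €0.00 + €254.34 = €508.85

€508.85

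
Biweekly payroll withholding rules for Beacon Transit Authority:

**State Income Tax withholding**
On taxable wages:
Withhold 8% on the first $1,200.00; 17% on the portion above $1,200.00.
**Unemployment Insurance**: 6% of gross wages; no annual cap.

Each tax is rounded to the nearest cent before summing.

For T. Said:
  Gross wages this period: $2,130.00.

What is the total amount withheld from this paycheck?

State Income Tax: taxable = $2,130.00
  $96.00 + 17% × ($2,130.00 − $1,200.00) = $96.00 + 17% × $930.00 = $254.10
Unemployment Insurance: 6% × $2,130.00 = $127.80
Total: $254.10 + $127.80 = $381.90

$381.90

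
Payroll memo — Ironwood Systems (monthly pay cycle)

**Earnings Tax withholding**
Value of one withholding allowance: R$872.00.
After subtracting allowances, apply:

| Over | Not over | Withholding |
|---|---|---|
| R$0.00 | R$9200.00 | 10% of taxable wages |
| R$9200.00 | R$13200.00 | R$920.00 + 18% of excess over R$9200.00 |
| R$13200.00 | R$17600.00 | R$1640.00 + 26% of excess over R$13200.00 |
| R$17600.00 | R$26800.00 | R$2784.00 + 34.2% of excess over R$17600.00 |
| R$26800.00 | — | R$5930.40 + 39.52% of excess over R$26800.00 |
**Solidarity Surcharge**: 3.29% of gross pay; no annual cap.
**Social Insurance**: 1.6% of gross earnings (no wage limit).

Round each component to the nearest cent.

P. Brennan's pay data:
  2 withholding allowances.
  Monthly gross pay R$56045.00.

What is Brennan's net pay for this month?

R$36505.60

Earnings Tax: taxable = R$56045.00 − 2×R$872.00 = R$54301.00
  R$5930.40 + 39.52% × (R$54301.00 − R$26800.00) = R$5930.40 + 39.52% × R$27501.00 = R$16798.80
Solidarity Surcharge: 3.29% × R$56045.00 = R$1843.88
Social Insurance: 1.6% × R$56045.00 = R$896.72
Total withheld: R$16798.80 + R$1843.88 + R$896.72 = R$19539.40
Net pay: R$56045.00 − R$19539.40 = R$36505.60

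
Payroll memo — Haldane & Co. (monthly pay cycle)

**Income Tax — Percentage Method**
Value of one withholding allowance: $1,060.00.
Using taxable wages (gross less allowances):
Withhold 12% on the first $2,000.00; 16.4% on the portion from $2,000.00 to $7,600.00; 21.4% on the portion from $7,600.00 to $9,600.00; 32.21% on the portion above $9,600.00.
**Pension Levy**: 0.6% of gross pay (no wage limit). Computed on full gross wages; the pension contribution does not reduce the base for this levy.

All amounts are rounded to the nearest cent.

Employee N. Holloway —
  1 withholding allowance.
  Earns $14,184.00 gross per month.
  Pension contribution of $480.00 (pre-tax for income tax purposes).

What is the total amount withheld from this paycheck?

Income Tax: taxable = $14,184.00 − $480.00 − 1×$1,060.00 = $12,644.00
  $1,586.40 + 32.21% × ($12,644.00 − $9,600.00) = $1,586.40 + 32.21% × $3,044.00 = $2,566.87
Pension Levy: 0.6% × $14,184.00 = $85.10
Total: $2,566.87 + $85.10 = $2,651.97

$2,651.97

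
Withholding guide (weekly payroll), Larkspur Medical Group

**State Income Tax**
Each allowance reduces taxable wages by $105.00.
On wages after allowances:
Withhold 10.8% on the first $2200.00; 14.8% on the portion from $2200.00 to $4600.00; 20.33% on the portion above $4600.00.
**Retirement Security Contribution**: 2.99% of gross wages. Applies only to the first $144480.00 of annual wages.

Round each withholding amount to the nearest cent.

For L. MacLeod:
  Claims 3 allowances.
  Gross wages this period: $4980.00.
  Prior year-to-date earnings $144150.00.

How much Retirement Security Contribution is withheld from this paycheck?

Retirement Security Contribution: cap $144480.00 − YTD $144150.00 = $330.00 subject; 2.99% × $330.00 = $9.87

$9.87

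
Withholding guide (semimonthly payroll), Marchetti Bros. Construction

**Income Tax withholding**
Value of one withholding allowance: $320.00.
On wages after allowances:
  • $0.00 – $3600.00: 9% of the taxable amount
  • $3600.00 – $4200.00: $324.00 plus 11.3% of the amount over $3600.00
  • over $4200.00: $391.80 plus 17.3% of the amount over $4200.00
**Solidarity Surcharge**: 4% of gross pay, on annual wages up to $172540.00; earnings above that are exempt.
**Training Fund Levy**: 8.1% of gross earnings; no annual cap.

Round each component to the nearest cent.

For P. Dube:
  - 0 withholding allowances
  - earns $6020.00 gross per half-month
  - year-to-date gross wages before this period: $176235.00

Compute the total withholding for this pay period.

Income Tax: taxable = $6020.00
  $391.80 + 17.3% × ($6020.00 − $4200.00) = $391.80 + 17.3% × $1820.00 = $706.66
Solidarity Surcharge: YTD $176235.00 ≥ cap $172540.00 → $0.00
Training Fund Levy: 8.1% × $6020.00 = $487.62
Total: $706.66 + $0.00 + $487.62 = $1194.28

$1194.28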